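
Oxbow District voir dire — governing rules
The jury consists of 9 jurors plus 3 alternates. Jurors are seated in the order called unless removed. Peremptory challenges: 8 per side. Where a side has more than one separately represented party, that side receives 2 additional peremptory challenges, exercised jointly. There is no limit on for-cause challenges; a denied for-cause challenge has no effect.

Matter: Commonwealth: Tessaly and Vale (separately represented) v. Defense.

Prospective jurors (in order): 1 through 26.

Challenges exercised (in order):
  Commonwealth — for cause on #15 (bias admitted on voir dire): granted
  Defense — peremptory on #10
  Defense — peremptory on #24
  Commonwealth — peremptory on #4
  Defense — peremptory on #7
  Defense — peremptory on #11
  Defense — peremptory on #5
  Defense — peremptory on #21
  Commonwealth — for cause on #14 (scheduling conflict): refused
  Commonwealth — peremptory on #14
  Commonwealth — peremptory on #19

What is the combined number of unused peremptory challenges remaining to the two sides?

9

Commonwealth allotment: 8 base + 2 multi-party = 10. Defense allotment: 8.
Commonwealth peremptories used: #4, #14, #19 — 3 (for-cause on #15, #14 don't count).
Defense peremptories used: #10, #24, #7, #11, #5, #21 — 6.
Remaining: (10 − 3) + (8 − 6) = 9.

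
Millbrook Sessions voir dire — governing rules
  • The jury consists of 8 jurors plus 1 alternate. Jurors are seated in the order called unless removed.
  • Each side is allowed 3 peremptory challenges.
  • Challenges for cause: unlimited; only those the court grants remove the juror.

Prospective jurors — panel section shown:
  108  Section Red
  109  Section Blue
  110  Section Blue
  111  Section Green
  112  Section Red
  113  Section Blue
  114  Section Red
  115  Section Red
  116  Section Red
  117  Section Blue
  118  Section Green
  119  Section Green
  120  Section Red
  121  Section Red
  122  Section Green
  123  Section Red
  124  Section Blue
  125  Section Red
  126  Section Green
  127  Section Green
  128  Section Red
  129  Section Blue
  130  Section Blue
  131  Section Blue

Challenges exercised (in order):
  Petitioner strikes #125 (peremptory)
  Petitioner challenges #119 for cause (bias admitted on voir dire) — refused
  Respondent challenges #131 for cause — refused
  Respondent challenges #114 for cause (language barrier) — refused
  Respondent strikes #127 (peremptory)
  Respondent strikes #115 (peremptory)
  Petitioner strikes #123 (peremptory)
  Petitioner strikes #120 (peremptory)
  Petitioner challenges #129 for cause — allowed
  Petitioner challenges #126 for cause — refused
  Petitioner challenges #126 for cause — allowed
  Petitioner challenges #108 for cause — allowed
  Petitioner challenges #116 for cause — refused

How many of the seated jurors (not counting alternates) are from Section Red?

Removed: #108, #115, #120, #123, #125, #126, #127, #129.
Seated jurors 1–8: #109, #110, #111, #112, #113, #114, #116, #117 (alternates #118 not counted).
Of those, in Section Red: #112, #114, #116 → 3.

3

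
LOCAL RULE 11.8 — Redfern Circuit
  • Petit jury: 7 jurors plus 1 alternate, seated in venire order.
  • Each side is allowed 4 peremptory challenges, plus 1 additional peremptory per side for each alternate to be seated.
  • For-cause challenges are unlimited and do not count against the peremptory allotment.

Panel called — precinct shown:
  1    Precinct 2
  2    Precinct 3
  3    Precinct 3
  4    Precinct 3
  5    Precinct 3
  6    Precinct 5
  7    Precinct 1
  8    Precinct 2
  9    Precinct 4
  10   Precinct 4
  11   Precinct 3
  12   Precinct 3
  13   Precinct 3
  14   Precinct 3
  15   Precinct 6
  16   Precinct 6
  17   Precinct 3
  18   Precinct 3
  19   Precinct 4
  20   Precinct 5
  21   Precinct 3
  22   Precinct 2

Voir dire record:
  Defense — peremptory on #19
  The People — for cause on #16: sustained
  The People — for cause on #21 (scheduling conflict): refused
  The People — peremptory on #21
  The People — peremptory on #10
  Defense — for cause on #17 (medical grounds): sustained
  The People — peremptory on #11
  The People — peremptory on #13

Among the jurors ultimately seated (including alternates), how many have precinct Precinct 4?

Removed: #10, #11, #13, #16, #17, #19, #21.
Seated (8 incl. alternates): #1, #2, #3, #4, #5, #6, #7, #8.
None of those are in Precinct 4 → 0.

0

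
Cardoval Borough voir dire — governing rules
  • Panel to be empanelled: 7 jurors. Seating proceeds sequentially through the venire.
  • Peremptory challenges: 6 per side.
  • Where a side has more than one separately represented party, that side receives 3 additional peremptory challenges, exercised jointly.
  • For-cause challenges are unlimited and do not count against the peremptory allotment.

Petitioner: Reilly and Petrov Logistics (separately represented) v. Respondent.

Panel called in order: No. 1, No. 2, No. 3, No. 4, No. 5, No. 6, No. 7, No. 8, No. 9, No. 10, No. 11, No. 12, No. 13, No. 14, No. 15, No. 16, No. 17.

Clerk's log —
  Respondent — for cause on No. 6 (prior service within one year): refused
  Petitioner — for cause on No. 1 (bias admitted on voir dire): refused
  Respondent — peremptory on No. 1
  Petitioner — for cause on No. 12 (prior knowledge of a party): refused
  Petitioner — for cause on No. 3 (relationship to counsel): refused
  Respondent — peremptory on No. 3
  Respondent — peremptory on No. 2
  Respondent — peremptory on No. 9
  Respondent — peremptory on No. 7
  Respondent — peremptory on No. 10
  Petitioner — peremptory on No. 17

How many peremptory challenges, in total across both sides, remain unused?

8

Petitioner allotment: 6 base + 3 multi-party = 9. Respondent allotment: 6.
Petitioner peremptories used: #17 — 1 (for-cause on #1, #12, #3 don't count).
Respondent peremptories used: #1, #3, #2, #9, #7, #10 — 6 (the for-cause on #6 doesn't count).
Remaining: (9 − 1) + (6 − 6) = 8.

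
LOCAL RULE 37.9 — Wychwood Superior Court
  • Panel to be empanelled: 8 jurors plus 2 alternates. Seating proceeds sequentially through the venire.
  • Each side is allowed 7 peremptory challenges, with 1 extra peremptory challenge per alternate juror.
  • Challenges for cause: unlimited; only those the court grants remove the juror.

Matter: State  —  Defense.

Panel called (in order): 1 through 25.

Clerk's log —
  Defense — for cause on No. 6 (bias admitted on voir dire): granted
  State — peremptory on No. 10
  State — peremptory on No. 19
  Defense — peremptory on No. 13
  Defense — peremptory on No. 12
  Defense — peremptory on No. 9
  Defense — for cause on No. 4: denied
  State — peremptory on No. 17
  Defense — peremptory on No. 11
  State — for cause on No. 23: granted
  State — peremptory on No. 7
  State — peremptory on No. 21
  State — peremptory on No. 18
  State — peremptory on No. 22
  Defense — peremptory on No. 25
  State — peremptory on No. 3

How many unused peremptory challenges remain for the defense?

4

Defense allotment: 7 base + 1 × 2 alternates = 9.
Defense peremptories used: #13, #12, #9, #11, #25 — 5 (for-cause on #6, #4 don't count).
Remaining: 9 − 5 = 4.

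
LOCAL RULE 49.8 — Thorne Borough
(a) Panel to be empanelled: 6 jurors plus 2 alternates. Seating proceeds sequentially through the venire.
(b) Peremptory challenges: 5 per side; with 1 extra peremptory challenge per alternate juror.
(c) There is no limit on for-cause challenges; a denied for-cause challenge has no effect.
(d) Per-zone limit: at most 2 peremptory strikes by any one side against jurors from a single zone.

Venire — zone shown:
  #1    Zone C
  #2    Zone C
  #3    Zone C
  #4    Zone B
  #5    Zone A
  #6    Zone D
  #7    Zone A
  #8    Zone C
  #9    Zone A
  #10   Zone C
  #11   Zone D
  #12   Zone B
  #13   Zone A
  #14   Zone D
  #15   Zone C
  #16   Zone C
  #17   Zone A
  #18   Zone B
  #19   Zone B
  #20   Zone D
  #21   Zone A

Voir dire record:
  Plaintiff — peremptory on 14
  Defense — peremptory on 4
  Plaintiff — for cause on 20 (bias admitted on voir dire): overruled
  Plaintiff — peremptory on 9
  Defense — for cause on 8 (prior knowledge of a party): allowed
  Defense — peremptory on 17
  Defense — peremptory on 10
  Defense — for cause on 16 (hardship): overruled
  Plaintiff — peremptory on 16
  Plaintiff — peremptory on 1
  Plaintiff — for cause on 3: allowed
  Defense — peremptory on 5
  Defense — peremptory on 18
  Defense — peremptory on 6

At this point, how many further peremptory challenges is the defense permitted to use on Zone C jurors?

1

Defense peremptories so far: #4, #17, #10, #5, #18, #6 — 6 of 7 used, 1 left overall.
Against Zone C: #10 — 1 used; per-zone cap 2 leaves 1.
Binding limit: min(1, 1) = 1.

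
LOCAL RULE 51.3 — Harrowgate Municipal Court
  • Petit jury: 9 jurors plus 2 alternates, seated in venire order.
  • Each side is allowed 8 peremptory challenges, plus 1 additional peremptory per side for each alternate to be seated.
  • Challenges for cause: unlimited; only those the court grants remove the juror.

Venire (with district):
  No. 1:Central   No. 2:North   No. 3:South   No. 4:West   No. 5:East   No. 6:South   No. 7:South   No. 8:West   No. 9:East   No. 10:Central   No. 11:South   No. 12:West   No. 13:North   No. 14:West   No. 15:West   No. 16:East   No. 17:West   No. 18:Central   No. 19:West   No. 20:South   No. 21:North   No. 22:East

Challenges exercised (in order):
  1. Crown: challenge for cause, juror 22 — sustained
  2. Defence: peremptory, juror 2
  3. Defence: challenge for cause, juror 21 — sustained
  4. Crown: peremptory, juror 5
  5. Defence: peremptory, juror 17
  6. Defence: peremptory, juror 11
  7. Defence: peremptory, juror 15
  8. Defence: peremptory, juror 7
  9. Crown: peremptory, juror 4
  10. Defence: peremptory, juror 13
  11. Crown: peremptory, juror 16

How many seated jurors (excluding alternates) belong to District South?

Removed: #2, #4, #5, #7, #11, #13, #15, #16, #17, #21, #22.
Seated jurors 1–9: #1, #3, #6, #8, #9, #10, #12, #14, #18 (alternates #19, #20 not counted).
Of those, in District South: #3, #6 → 2.

2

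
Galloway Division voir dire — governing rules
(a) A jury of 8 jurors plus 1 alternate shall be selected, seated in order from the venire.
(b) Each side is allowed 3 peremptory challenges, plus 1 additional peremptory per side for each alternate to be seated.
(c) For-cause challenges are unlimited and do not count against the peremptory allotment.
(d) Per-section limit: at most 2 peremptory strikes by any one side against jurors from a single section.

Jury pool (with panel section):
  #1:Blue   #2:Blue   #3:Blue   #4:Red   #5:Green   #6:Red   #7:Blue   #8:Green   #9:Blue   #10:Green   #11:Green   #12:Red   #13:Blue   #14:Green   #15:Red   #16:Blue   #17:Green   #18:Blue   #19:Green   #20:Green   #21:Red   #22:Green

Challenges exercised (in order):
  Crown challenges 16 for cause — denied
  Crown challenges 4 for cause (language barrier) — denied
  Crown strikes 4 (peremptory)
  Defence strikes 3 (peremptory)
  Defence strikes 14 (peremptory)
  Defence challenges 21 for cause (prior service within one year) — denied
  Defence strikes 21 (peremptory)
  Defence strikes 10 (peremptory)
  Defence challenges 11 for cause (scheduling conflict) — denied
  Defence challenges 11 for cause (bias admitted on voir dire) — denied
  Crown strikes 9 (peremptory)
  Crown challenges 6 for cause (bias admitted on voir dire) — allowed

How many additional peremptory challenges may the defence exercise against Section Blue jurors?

Defence peremptories so far: #3, #14, #21, #10 — 4 of 4 used, 0 left overall.
Against Section Blue: #3 — 1 used; per-section cap 2 leaves 1.
Binding limit: min(0, 1) = 0.

0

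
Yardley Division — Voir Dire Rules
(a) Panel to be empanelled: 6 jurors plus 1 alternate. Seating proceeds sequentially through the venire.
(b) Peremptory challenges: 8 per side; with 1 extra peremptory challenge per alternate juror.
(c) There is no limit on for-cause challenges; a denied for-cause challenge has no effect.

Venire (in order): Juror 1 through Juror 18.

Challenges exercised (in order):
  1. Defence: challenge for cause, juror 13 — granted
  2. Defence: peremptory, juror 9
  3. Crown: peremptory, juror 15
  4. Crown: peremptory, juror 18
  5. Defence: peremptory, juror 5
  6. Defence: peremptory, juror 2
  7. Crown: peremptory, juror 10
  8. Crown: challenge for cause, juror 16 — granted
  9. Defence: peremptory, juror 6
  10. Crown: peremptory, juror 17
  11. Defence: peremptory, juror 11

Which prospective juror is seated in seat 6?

12

Removed: #2, #5, #6, #9, #10, #11, #13, #15, #16, #17, #18.
Seating in order: seats 1–6 → #1, #3, #4, #7, #8, #12; alternates → #14.
So seat 6 is #12.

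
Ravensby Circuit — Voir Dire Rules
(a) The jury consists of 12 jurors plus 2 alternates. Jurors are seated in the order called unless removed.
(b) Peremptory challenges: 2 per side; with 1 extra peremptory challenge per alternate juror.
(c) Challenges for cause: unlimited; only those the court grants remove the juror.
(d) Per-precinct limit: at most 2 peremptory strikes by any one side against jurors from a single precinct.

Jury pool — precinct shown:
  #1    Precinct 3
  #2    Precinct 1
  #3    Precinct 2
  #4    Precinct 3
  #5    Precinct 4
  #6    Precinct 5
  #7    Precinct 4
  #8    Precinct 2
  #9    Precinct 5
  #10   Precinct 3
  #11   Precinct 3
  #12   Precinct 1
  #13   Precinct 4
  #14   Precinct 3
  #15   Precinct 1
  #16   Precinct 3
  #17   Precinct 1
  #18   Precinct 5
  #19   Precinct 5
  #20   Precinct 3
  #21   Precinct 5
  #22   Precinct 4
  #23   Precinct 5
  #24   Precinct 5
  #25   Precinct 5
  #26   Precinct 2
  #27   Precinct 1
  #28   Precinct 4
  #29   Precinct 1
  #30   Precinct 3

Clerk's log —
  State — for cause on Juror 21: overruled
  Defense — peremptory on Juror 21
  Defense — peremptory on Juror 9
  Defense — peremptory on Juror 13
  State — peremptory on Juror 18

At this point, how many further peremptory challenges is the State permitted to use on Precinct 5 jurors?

State peremptories so far: #18 — 1 of 4 used, 3 left overall.
Against Precinct 5: #18 — 1 used; per-precinct cap 2 leaves 1.
Binding limit: min(3, 1) = 1.

1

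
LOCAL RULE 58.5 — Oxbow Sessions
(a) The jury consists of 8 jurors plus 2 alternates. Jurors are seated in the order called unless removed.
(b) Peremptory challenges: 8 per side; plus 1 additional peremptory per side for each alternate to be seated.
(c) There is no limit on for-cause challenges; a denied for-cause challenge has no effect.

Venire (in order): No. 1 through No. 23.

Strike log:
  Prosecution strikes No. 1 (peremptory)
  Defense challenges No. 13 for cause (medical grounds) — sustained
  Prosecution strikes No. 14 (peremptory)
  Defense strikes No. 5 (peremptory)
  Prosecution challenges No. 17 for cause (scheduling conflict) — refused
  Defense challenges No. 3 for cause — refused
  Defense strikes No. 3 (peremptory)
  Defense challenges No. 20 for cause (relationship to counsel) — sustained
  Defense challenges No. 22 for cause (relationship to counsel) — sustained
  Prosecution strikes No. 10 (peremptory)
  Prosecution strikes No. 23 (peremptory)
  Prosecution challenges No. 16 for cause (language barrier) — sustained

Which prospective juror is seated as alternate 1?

15

Removed: #1, #3, #5, #10, #13, #14, #16, #20, #22, #23. (#17 stays — for-cause denied.)
Seating in order: seats 1–8 → #2, #4, #6, #7, #8, #9, #11, #12; alternates → #15, #17.
So alternate 1 is #15.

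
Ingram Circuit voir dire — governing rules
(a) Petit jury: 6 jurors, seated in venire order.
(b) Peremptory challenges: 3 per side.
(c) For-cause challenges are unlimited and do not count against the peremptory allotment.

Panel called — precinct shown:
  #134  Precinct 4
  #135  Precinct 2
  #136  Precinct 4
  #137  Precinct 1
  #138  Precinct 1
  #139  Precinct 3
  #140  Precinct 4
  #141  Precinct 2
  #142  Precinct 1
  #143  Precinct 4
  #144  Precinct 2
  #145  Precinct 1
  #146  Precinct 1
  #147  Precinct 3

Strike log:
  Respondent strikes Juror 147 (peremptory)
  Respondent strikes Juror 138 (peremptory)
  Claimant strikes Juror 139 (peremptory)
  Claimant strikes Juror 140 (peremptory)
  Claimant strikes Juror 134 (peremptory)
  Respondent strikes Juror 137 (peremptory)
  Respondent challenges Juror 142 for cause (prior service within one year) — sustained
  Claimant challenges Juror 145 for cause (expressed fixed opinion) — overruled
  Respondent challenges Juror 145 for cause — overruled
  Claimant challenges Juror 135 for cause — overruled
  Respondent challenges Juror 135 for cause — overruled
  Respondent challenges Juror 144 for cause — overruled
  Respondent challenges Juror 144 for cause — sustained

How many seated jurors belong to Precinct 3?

0

Removed: #134, #137, #138, #139, #140, #142, #144, #147.
Seated jurors 1–6: #135, #136, #141, #143, #145, #146.
None of those are in Precinct 3 → 0.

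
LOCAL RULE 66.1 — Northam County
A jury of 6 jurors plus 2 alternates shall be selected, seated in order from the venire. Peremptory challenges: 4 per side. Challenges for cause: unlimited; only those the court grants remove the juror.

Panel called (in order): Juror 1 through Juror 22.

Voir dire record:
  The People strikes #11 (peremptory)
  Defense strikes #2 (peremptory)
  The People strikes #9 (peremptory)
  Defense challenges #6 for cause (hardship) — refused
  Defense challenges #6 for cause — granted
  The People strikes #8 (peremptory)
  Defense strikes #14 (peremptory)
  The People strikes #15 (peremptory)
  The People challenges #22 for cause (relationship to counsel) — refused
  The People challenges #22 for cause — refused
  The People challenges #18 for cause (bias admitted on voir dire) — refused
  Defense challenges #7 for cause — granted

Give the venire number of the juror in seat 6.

Removed: #2, #6, #7, #8, #9, #11, #14, #15. (#18, #22 stay — for-cause denied.)
Filling seats in venire order through position 6: #1, #3, #4, #5, #10, #12.
So seat 6 is #12.

12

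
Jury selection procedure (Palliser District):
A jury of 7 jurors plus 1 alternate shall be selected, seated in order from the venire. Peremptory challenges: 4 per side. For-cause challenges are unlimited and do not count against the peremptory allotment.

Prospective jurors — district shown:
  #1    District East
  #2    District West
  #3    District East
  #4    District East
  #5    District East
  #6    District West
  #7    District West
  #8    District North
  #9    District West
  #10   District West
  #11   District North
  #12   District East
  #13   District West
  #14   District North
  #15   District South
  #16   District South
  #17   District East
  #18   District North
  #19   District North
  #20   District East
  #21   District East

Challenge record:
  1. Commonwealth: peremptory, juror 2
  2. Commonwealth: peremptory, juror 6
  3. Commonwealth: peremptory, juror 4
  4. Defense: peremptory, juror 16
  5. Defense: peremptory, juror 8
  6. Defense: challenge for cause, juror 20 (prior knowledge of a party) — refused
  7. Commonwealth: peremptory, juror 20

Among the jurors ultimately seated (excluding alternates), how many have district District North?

Removed: #2, #4, #6, #8, #16, #20.
Seated jurors 1–7: #1, #3, #5, #7, #9, #10, #11 (alternates #12 not counted).
Of those, in District North: #11 → 1.

1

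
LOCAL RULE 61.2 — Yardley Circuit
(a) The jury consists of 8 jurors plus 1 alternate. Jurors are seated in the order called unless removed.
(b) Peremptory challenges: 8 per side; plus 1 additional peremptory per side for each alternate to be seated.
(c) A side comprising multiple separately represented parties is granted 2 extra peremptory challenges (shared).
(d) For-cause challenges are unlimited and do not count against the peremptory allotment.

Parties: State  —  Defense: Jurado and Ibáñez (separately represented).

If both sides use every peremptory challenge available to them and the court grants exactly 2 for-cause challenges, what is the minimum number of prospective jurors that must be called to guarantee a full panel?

31

Seats to fill: 8 + 1 alternates = 9.
Peremptories — State: 8 + 1×1 = 9; Defense: 8 + 1×1 + 2 = 11; total 20.
For-cause removals: 2.
Minimum venire: 9 + 20 + 2 = 31.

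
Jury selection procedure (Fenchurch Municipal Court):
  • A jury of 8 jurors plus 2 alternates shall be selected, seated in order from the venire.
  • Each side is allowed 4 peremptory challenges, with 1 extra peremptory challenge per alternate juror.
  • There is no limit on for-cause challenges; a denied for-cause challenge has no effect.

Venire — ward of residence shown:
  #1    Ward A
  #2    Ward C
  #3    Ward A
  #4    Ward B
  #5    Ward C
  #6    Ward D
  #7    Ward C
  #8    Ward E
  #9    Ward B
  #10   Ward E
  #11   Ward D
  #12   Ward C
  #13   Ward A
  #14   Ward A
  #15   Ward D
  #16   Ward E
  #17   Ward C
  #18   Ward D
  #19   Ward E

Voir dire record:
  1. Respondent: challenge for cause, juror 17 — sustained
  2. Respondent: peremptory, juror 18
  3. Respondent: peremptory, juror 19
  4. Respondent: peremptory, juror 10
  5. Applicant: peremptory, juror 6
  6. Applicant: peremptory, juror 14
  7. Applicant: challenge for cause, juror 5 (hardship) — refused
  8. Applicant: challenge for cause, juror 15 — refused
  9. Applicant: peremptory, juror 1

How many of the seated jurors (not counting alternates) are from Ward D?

Removed: #1, #6, #10, #14, #17, #18, #19.
Seated jurors 1–8: #2, #3, #4, #5, #7, #8, #9, #11 (alternates #12, #13 not counted).
Of those, in Ward D: #11 → 1.

1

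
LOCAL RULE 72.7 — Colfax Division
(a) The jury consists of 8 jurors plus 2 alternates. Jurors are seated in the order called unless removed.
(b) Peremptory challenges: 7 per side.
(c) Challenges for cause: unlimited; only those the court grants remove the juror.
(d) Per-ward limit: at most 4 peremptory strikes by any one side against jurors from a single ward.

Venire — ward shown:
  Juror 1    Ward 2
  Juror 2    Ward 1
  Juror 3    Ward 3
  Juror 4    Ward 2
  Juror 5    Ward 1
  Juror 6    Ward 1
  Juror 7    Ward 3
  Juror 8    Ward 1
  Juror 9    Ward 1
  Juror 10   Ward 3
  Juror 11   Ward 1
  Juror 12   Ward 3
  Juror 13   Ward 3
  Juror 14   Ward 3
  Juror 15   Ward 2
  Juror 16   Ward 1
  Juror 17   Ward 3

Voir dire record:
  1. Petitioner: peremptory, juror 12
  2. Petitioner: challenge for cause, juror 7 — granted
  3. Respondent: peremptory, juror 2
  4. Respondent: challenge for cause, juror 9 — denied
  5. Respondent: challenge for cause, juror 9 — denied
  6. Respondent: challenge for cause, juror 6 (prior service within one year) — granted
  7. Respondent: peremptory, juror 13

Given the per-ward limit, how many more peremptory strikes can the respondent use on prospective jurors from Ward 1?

3

Respondent peremptories so far: #2, #13 — 2 of 7 used, 5 left overall.
Against Ward 1: #2 — 1 used; per-ward cap 4 leaves 3.
Binding limit: min(5, 3) = 3.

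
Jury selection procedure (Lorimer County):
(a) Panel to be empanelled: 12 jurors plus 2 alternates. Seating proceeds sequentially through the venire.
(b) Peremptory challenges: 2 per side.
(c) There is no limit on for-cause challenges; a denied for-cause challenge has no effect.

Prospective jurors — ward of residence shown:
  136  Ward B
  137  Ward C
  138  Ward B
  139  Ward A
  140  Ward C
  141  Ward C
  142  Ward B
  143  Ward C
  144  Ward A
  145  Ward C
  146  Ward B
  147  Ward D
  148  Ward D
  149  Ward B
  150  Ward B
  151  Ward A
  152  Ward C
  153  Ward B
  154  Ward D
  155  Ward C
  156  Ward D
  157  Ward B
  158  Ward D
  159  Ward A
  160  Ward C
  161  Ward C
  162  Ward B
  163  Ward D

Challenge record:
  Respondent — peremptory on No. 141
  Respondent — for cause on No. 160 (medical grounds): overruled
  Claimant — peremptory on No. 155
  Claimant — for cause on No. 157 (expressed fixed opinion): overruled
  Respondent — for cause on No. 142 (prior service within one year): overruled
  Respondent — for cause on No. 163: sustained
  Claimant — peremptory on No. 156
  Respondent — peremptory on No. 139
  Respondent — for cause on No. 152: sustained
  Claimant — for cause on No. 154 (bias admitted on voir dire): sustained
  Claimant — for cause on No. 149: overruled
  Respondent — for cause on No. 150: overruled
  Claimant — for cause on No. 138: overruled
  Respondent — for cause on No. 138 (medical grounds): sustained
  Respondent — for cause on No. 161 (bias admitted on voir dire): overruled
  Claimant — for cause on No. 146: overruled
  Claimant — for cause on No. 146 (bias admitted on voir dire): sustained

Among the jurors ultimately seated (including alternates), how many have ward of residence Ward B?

Removed: #138, #139, #141, #146, #152, #154, #155, #156, #163.
Seated (14 incl. alternates): #136, #137, #140, #142, #143, #144, #145, #147, #148, #149, #150, #151, #153, #157.
Of those, in Ward B: #136, #142, #149, #150, #153, #157 → 6.

6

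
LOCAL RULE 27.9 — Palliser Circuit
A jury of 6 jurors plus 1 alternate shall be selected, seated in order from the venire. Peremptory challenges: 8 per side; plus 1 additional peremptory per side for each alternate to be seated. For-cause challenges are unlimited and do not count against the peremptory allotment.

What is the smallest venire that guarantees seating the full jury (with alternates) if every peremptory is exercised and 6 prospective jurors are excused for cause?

Seats to fill: 6 + 1 alternates = 7.
Peremptories: 8 + 1×1 = 9 per side × 2 sides = 18.
For-cause removals: 6.
Minimum venire: 7 + 18 + 6 = 31.

31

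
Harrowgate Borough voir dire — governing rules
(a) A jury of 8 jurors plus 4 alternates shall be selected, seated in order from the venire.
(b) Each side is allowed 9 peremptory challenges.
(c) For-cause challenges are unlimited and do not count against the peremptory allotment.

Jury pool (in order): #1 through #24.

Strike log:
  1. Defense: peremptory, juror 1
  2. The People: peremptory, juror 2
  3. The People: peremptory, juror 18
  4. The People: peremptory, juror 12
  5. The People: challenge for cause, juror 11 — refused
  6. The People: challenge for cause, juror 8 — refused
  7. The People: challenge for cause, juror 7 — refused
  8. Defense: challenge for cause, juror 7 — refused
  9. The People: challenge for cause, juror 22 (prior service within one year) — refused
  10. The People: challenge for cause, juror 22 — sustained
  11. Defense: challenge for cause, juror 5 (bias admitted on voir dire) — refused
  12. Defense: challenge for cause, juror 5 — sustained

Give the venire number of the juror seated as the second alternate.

Removed: #1, #2, #5, #12, #18, #22. (#7, #8, #11 stay — for-cause denied.)
Seating in order: seats 1–8 → #3, #4, #6, #7, #8, #9, #10, #11; alternates → #13, #14, #15, #16.
So alternate 2 is #14.

14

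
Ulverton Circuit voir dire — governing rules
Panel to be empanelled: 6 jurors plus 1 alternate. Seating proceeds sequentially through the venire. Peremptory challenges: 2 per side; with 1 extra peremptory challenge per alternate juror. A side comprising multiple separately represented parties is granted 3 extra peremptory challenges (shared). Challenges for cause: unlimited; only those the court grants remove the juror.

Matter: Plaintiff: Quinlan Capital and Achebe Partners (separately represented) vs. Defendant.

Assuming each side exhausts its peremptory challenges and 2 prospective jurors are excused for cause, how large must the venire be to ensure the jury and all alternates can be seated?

18

Seats to fill: 6 + 1 alternates = 7.
Peremptories — Plaintiff: 2 + 1×1 + 3 = 6; Defendant: 2 + 1×1 = 3; total 9.
For-cause removals: 2.
Minimum venire: 7 + 9 + 2 = 18.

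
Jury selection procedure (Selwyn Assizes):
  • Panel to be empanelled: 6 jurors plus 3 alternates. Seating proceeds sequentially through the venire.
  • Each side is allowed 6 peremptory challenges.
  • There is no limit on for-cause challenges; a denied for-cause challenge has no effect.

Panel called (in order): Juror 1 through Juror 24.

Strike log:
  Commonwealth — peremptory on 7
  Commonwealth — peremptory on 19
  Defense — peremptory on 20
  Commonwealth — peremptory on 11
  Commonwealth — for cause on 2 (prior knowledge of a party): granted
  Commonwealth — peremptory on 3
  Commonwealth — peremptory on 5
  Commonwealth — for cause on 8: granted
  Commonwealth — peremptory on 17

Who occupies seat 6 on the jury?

12

Removed: #2, #3, #5, #7, #8, #11, #17, #19, #20.
Filling seats in venire order through position 6: #1, #4, #6, #9, #10, #12.
So seat 6 is #12.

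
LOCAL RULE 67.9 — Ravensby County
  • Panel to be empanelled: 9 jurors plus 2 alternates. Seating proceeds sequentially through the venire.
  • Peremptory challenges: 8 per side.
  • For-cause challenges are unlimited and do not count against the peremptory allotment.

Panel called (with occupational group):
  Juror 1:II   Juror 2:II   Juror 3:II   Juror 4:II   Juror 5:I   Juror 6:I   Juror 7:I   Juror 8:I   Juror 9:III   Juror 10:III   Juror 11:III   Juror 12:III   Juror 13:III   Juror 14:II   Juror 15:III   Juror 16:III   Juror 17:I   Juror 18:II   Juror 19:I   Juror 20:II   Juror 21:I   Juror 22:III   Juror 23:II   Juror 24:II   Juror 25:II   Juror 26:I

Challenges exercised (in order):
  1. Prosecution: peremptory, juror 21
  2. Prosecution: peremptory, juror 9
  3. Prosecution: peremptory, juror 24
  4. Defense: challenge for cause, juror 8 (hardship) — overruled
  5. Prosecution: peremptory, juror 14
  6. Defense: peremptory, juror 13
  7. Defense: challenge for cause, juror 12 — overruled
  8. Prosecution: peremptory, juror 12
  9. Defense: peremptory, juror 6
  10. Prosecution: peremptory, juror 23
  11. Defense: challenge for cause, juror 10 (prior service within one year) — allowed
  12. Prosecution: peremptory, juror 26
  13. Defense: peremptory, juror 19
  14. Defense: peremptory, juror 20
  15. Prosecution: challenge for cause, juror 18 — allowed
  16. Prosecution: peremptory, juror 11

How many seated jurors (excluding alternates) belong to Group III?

2

Removed: #6, #9, #10, #11, #12, #13, #14, #18, #19, #20, #21, #23, #24, #26.
Seated jurors 1–9: #1, #2, #3, #4, #5, #7, #8, #15, #16 (alternates #17, #22 not counted).
Of those, in Group III: #15, #16 → 2.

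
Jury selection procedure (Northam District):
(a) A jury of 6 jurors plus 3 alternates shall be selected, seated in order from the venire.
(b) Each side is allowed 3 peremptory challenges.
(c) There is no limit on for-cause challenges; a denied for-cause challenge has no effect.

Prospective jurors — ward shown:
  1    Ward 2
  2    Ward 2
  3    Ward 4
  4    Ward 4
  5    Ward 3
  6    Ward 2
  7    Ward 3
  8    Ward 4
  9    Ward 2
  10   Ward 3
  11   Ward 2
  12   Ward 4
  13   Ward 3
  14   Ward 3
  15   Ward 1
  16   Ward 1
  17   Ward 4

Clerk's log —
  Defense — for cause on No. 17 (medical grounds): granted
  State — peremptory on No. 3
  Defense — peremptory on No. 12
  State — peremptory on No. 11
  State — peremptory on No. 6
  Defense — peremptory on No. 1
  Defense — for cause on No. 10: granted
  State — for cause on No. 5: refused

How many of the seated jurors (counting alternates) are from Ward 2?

2

Removed: #1, #3, #6, #10, #11, #12, #17.
Seated (9 incl. alternates): #2, #4, #5, #7, #8, #9, #13, #14, #15.
Of those, in Ward 2: #2, #9 → 2.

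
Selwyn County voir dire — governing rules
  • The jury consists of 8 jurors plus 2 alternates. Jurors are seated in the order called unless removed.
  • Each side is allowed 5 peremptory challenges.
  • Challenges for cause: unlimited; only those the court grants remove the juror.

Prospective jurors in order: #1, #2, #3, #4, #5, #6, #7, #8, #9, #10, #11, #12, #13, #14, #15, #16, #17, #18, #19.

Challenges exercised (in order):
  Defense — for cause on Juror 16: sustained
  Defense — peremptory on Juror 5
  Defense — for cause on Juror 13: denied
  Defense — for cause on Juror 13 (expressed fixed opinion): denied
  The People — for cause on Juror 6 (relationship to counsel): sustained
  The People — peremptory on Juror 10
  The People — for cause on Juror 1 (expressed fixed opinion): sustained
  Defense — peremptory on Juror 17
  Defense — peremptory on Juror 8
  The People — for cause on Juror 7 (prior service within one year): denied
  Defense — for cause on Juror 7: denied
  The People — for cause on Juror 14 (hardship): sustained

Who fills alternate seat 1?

Removed: #1, #5, #6, #8, #10, #14, #16, #17. (#7, #13 stay — for-cause denied.)
Seating in order: seats 1–8 → #2, #3, #4, #7, #9, #11, #12, #13; alternates → #15, #18.
So alternate 1 is #15.

15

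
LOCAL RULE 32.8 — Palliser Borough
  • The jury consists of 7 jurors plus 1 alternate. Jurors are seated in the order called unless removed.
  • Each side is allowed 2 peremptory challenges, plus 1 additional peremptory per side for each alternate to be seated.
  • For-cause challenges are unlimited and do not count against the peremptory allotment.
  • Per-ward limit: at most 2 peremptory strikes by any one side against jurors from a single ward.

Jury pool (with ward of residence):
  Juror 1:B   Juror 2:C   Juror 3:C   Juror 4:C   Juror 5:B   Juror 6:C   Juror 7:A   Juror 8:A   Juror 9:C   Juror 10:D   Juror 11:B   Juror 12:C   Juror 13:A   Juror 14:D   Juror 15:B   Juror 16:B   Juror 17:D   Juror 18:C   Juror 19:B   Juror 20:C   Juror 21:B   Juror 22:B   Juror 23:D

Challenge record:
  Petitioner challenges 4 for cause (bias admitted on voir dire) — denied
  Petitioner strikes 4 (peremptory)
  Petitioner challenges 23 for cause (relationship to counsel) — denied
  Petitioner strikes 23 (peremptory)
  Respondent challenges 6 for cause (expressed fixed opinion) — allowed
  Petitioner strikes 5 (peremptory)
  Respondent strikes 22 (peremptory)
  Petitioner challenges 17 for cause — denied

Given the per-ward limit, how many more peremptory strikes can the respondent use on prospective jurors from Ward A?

2

Respondent peremptories so far: #22 — 1 of 3 used, 2 left overall.
Against Ward A: none yet — per-ward cap 2 leaves 2.
Binding limit: min(2, 2) = 2.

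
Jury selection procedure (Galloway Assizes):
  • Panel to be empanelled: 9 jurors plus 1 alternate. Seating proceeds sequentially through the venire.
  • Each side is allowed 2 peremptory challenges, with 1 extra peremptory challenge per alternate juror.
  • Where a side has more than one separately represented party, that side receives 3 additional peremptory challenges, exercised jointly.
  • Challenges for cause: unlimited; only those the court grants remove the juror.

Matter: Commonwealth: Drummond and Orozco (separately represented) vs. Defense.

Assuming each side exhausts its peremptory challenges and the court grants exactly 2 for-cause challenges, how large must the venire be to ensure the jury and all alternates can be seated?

21

Seats to fill: 9 + 1 alternates = 10.
Peremptories — Commonwealth: 2 + 1×1 + 3 = 6; Defense: 2 + 1×1 = 3; total 9.
For-cause removals: 2.
Minimum venire: 10 + 9 + 2 = 21.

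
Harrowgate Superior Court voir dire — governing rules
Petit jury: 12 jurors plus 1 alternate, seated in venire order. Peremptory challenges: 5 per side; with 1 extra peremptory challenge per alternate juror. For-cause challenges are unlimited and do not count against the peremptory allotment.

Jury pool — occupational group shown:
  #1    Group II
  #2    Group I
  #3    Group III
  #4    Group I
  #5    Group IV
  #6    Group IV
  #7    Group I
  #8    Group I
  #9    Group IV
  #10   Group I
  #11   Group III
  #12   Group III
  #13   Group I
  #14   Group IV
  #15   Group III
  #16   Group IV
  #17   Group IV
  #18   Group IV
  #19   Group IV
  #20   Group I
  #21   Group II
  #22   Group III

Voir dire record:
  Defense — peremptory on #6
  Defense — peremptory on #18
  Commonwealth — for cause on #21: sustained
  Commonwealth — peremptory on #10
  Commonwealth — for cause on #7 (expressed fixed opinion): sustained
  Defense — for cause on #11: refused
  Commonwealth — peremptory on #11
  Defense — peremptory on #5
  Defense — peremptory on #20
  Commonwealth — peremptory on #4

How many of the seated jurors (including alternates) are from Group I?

Removed: #4, #5, #6, #7, #10, #11, #18, #20, #21.
Seated (13 incl. alternates): #1, #2, #3, #8, #9, #12, #13, #14, #15, #16, #17, #19, #22.
Of those, in Group I: #2, #8, #13 → 3.

3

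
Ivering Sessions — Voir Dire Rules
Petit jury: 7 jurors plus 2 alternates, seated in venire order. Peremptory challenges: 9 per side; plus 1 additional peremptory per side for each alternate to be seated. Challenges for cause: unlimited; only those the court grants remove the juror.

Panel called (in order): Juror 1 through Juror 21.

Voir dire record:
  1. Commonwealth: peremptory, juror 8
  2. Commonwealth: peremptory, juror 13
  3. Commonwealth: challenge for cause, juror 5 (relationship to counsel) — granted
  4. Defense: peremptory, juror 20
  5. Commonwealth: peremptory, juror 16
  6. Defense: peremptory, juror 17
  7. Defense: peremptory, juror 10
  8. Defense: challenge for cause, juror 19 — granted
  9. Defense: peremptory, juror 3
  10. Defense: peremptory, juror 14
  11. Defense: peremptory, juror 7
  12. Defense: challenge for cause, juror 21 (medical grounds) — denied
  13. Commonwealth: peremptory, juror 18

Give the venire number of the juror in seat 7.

12

Removed: #3, #5, #7, #8, #10, #13, #14, #16, #17, #18, #19, #20. (#21 stays — for-cause denied.)
Seating in order: seats 1–7 → #1, #2, #4, #6, #9, #11, #12; alternates → #15, #21.
So seat 7 is #12.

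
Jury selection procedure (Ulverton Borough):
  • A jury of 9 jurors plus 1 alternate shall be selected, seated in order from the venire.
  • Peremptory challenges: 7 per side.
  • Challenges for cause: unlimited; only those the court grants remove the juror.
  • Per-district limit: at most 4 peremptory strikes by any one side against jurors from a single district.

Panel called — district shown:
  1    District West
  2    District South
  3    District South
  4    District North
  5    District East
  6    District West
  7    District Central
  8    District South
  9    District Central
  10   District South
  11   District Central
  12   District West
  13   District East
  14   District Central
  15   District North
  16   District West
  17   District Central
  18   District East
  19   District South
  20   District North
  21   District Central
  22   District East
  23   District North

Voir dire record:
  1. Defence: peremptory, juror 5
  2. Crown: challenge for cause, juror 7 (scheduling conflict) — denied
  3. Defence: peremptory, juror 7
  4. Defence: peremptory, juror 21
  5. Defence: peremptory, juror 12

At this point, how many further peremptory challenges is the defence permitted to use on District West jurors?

Defence peremptories so far: #5, #7, #21, #12 — 4 of 7 used, 3 left overall.
Against District West: #12 — 1 used; per-district cap 4 leaves 3.
Binding limit: min(3, 3) = 3.

3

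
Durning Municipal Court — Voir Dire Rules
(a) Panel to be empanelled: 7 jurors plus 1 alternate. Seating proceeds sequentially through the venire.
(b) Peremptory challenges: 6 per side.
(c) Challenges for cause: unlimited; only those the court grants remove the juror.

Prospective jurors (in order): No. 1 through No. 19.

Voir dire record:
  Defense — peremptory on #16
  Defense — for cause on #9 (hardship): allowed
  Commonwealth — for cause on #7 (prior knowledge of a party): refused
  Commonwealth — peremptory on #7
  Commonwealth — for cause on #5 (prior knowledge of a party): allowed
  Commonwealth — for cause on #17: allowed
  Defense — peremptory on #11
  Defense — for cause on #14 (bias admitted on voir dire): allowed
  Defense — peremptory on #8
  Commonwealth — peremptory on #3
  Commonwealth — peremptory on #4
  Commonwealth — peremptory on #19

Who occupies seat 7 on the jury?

15

Removed: #3, #4, #5, #7, #8, #9, #11, #14, #16, #17, #19.
Seating in order: seats 1–7 → #1, #2, #6, #10, #12, #13, #15; alternates → #18.
So seat 7 is #15.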